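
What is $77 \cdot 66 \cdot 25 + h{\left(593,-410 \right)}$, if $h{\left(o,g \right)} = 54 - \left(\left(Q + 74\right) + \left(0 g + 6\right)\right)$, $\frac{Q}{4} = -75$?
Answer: $127324$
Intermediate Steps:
$Q = -300$ ($Q = 4 \left(-75\right) = -300$)
$h{\left(o,g \right)} = 274$ ($h{\left(o,g \right)} = 54 - \left(\left(-300 + 74\right) + \left(0 g + 6\right)\right) = 54 - \left(-226 + \left(0 + 6\right)\right) = 54 - \left(-226 + 6\right) = 54 - -220 = 54 + 220 = 274$)
$77 \cdot 66 \cdot 25 + h{\left(593,-410 \right)} = 77 \cdot 66 \cdot 25 + 274 = 5082 \cdot 25 + 274 = 127050 + 274 = 127324$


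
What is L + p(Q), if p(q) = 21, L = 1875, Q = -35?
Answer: 1896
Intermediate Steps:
L + p(Q) = 1875 + 21 = 1896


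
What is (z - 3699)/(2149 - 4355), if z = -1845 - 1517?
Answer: 7061/2206 ≈ 3.2008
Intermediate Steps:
z = -3362
(z - 3699)/(2149 - 4355) = (-3362 - 3699)/(2149 - 4355) = -7061/(-2206) = -7061*(-1/2206) = 7061/2206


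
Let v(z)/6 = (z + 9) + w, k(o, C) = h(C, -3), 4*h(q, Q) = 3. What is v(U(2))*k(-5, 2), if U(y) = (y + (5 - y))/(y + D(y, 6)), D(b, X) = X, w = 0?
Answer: 693/16 ≈ 43.313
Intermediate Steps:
h(q, Q) = ¾ (h(q, Q) = (¼)*3 = ¾)
U(y) = 5/(6 + y) (U(y) = (y + (5 - y))/(y + 6) = 5/(6 + y))
k(o, C) = ¾
v(z) = 54 + 6*z (v(z) = 6*((z + 9) + 0) = 6*((9 + z) + 0) = 6*(9 + z) = 54 + 6*z)
v(U(2))*k(-5, 2) = (54 + 6*(5/(6 + 2)))*(¾) = (54 + 6*(5/8))*(¾) = (54 + 15/4)*(¾) = (231/4)*(¾) = 693/16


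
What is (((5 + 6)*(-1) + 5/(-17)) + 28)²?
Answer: 80656/289 ≈ 279.09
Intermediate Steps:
(((5 + 6)*(-1) + 5/(-17)) + 28)² = ((11*(-1) + 5*(-1/17)) + 28)² = ((-11 - 5/17) + 28)² = (-192/17 + 28)² = (284/17)² = 80656/289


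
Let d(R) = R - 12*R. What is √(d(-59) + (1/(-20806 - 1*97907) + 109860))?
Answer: 2*√389344655910777/118713 ≈ 332.43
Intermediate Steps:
d(R) = -11*R
√(d(-59) + (1/(-20806 - 1*97907) + 109860)) = √(-11*(-59) + (1/(-20806 - 1*97907) + 109860)) = √(649 + (1/(-20806 - 97907) + 109860)) = √(649 + (1/(-118713) + 109860)) = √(649 + (-1/118713 + 109860)) = √(649 + 13041810179/118713) = √(13118854916/118713) = 2*√389344655910777/118713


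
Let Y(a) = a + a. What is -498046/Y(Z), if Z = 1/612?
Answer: -152402076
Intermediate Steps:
Z = 1/612 ≈ 0.0016340
Y(a) = 2*a
-498046/Y(Z) = -498046/(2*(1/612)) = -498046/1/306 = -498046*306 = -152402076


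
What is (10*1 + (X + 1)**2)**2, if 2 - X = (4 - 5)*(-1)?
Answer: 196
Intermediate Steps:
X = 1 (X = 2 - (4 - 5)*(-1) = 2 - (-1)*(-1) = 2 - 1*1 = 2 - 1 = 1)
(10*1 + (X + 1)**2)**2 = (10*1 + (1 + 1)**2)**2 = (10 + 2**2)**2 = (10 + 4)**2 = 14**2 = 196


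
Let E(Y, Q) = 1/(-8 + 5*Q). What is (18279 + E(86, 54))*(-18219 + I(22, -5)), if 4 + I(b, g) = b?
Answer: -87166390899/262 ≈ -3.3270e+8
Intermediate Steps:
I(b, g) = -4 + b
(18279 + E(86, 54))*(-18219 + I(22, -5)) = (18279 + 1/(-8 + 5*54))*(-18219 + (-4 + 22)) = (18279 + 1/(-8 + 270))*(-18219 + 18) = (18279 + 1/262)*(-18201) = (4789099/262)*(-18201) = -87166390899/262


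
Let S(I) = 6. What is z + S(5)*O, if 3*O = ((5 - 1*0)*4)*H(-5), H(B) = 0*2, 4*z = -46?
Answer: -23/2 ≈ -11.500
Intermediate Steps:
z = -23/2 (z = (¼)*(-46) = -23/2 ≈ -11.500)
H(B) = 0
O = 0 (O = (((5 - 1*0)*4)*0)/3 = (((5 + 0)*4)*0)/3 = ((5*4)*0)/3 = (20*0)/3 = (⅓)*0 = 0)
z + S(5)*O = -23/2 + 6*0 = -23/2 + 0 = -23/2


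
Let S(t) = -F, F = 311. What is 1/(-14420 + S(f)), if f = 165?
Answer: -1/14731 ≈ -6.7884e-5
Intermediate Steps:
S(t) = -311 (S(t) = -1*311 = -311)
1/(-14420 + S(f)) = 1/(-14420 - 311) = 1/(-14731) = -1/14731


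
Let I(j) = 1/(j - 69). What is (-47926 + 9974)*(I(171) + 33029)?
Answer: -63929365984/51 ≈ -1.2535e+9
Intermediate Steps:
I(j) = 1/(-69 + j)
(-47926 + 9974)*(I(171) + 33029) = (-47926 + 9974)*(1/(-69 + 171) + 33029) = -37952*(1/102 + 33029) = -37952*3368959/102 = -63929365984/51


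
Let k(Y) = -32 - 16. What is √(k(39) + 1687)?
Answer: √1639 ≈ 40.485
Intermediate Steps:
k(Y) = -48
√(k(39) + 1687) = √(-48 + 1687) = √1639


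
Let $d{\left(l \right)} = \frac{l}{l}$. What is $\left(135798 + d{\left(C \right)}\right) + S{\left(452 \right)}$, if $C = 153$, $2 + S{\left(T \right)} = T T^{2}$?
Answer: $92481205$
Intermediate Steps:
$S{\left(T \right)} = -2 + T^{3}$ ($S{\left(T \right)} = -2 + T T^{2} = -2 + T^{3}$)
$d{\left(l \right)} = 1$
$\left(135798 + d{\left(C \right)}\right) + S{\left(452 \right)} = \left(135798 + 1\right) - \left(2 - 452^{3}\right) = 135799 + \left(-2 + 92345408\right) = 135799 + 92345406 = 92481205$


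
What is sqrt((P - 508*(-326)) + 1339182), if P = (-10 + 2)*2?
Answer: sqrt(1504774) ≈ 1226.7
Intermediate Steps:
P = -16 (P = -8*2 = -16)
sqrt((P - 508*(-326)) + 1339182) = sqrt((-16 - 508*(-326)) + 1339182) = sqrt((-16 + 165608) + 1339182) = sqrt(165592 + 1339182) = sqrt(1504774)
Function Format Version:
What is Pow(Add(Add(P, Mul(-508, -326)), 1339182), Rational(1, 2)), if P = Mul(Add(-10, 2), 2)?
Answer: Pow(1504774, Rational(1, 2)) ≈ 1226.7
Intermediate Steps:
P = -16 (P = Mul(-8, 2) = -16)
Pow(Add(Add(P, Mul(-508, -326)), 1339182), Rational(1, 2)) = Pow(Add(Add(-16, Mul(-508, -326)), 1339182), Rational(1, 2)) = Pow(Add(Add(-16, 165608), 1339182), Rational(1, 2)) = Pow(Add(165592, 1339182), Rational(1, 2)) = Pow(1504774, Rational(1, 2))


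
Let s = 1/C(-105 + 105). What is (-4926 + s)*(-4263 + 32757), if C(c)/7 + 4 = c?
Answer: -1965074463/14 ≈ -1.4036e+8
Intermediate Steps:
C(c) = -28 + 7*c
s = -1/28 (s = 1/(-28 + 7*(-105 + 105)) = 1/(-28 + 7*0) = 1/(-28 + 0) = 1/(-28) = -1/28 ≈ -0.035714)
(-4926 + s)*(-4263 + 32757) = (-4926 - 1/28)*(-4263 + 32757) = -137929/28*28494 = -1965074463/14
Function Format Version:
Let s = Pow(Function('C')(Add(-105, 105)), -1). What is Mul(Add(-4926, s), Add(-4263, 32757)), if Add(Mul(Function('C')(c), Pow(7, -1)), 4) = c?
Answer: Rational(-1965074463, 14) ≈ -1.4036e+8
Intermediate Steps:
Function('C')(c) = Add(-28, Mul(7, c))
s = Rational(-1, 28) (s = Pow(Add(-28, Mul(7, Add(-105, 105))), -1) = Pow(Add(-28, Mul(7, 0)), -1) = Pow(Add(-28, 0), -1) = Pow(-28, -1) = Rational(-1, 28) ≈ -0.035714)
Mul(Add(-4926, s), Add(-4263, 32757)) = Mul(Add(-4926, Rational(-1, 28)), Add(-4263, 32757)) = Mul(Rational(-137929, 28), 28494) = Rational(-1965074463, 14)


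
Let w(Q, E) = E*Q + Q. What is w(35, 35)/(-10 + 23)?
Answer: 1260/13 ≈ 96.923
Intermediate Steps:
w(Q, E) = Q + E*Q
w(35, 35)/(-10 + 23) = (35*(1 + 35))/(-10 + 23) = (35*36)/13 = (1/13)*1260 = 1260/13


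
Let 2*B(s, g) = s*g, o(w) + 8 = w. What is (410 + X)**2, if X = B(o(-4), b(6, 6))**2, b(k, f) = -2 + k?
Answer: 972196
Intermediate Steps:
o(w) = -8 + w
B(s, g) = g*s/2 (B(s, g) = (s*g)/2 = (g*s)/2 = g*s/2)
X = 576 (X = ((-2 + 6)*(-8 - 4)/2)**2 = ((1/2)*4*(-12))**2 = (-24)**2 = 576)
(410 + X)**2 = (410 + 576)**2 = 986**2 = 972196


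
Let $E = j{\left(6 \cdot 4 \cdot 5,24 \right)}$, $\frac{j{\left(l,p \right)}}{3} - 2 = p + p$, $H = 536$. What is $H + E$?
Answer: $686$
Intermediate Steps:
$j{\left(l,p \right)} = 6 + 6 p$ ($j{\left(l,p \right)} = 6 + 3 \left(p + p\right) = 6 + 3 \cdot 2 p = 6 + 6 p$)
$E = 150$ ($E = 6 + 6 \cdot 24 = 6 + 144 = 150$)
$H + E = 536 + 150 = 686$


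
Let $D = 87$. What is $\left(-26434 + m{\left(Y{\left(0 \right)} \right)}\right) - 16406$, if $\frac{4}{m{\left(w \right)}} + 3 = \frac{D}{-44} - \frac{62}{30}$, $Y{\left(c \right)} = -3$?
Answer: $- \frac{199165800}{4649} \approx -42841.0$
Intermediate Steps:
$m{\left(w \right)} = - \frac{2640}{4649}$ ($m{\left(w \right)} = \frac{4}{-3 + \left(\frac{87}{-44} - \frac{62}{30}\right)} = \frac{4}{-3 + \left(87 \left(- \frac{1}{44}\right) - \frac{31}{15}\right)} = \frac{4}{-3 - \frac{2669}{660}} = \frac{4}{- \frac{4649}{660}} = 4 \left(- \frac{660}{4649}\right) = - \frac{2640}{4649}$)
$\left(-26434 + m{\left(Y{\left(0 \right)} \right)}\right) - 16406 = \left(-26434 - \frac{2640}{4649}\right) - 16406 = - \frac{122894306}{4649} - 16406 = - \frac{199165800}{4649}$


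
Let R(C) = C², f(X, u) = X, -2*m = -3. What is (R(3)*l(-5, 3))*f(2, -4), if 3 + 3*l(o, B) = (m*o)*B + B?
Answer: -135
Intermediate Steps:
m = 3/2 (m = -½*(-3) = 3/2 ≈ 1.5000)
l(o, B) = -1 + B/3 + B*o/2 (l(o, B) = -1 + ((3*o/2)*B + B)/3 = -1 + (3*B*o/2 + B)/3 = -1 + (B + 3*B*o/2)/3 = -1 + (B/3 + B*o/2) = -1 + B/3 + B*o/2)
(R(3)*l(-5, 3))*f(2, -4) = (3²*(-1 + (⅓)*3 + (½)*3*(-5)))*2 = (9*(-1 + 1 - 15/2))*2 = (9*(-15/2))*2 = -135/2*2 = -135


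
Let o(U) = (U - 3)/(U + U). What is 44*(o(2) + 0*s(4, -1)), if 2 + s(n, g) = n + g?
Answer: -11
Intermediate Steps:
s(n, g) = -2 + g + n (s(n, g) = -2 + (n + g) = -2 + (g + n) = -2 + g + n)
o(U) = (-3 + U)/(2*U) (o(U) = (-3 + U)/((2*U)) = (-3 + U)*(1/(2*U)) = (-3 + U)/(2*U))
44*(o(2) + 0*s(4, -1)) = 44*((1/2)*(-3 + 2)/2 + 0*(-2 - 1 + 4)) = 44*((1/2)*(1/2)*(-1) + 0*1) = 44*(-1/4 + 0) = 44*(-1/4) = -11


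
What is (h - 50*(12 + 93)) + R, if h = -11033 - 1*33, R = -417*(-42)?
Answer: 1198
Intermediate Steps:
R = 17514
h = -11066 (h = -11033 - 33 = -11066)
(h - 50*(12 + 93)) + R = (-11066 - 50*(12 + 93)) + 17514 = (-11066 - 50*105) + 17514 = (-11066 - 5250) + 17514 = -16316 + 17514 = 1198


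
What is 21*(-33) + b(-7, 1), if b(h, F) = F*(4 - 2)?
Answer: -691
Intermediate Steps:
b(h, F) = 2*F (b(h, F) = F*2 = 2*F)
21*(-33) + b(-7, 1) = 21*(-33) + 2*1 = -693 + 2 = -691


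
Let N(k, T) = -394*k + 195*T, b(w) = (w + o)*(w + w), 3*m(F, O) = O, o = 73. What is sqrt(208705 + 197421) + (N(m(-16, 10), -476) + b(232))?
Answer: 142160/3 + sqrt(406126) ≈ 48024.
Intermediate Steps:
m(F, O) = O/3
b(w) = 2*w*(73 + w) (b(w) = (w + 73)*(w + w) = (73 + w)*(2*w) = 2*w*(73 + w))
sqrt(208705 + 197421) + (N(m(-16, 10), -476) + b(232)) = sqrt(208705 + 197421) + ((-394*10/3 + 195*(-476)) + 2*232*(73 + 232)) = sqrt(406126) + ((-394*10/3 - 92820) + 2*232*305) = sqrt(406126) + ((-3940/3 - 92820) + 141520) = sqrt(406126) + (-282400/3 + 141520) = sqrt(406126) + 142160/3 = 142160/3 + sqrt(406126)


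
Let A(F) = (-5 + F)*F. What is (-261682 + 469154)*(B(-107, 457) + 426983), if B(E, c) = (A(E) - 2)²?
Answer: 29874994333904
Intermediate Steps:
A(F) = F*(-5 + F)
B(E, c) = (-2 + E*(-5 + E))² (B(E, c) = (E*(-5 + E) - 2)² = (-2 + E*(-5 + E))²)
(-261682 + 469154)*(B(-107, 457) + 426983) = (-261682 + 469154)*((-2 - 107*(-5 - 107))² + 426983) = 207472*((-2 - 107*(-112))² + 426983) = 207472*((-2 + 11984)² + 426983) = 207472*(11982² + 426983) = 207472*(143568324 + 426983) = 207472*143995307 = 29874994333904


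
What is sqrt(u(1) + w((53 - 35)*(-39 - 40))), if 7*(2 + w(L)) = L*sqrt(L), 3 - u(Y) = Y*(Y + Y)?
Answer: sqrt(-49 - 29862*I*sqrt(158))/7 ≈ 61.885 - 61.893*I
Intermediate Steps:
u(Y) = 3 - 2*Y**2 (u(Y) = 3 - Y*(Y + Y) = 3 - Y*2*Y = 3 - 2*Y**2)
w(L) = -2 + L**(3/2)/7 (w(L) = -2 + (L*sqrt(L))/7 = -2 + L**(3/2)/7)
sqrt(u(1) + w((53 - 35)*(-39 - 40))) = sqrt((3 - 2*1**2) + (-2 + ((53 - 35)*(-39 - 40))**(3/2)/7)) = sqrt((3 - 2*1) + (-2 + (18*(-79))**(3/2)/7)) = sqrt((3 - 2) + (-2 + (-1422)**(3/2)/7)) = sqrt(1 + (-2 + (-4266*I*sqrt(158))/7)) = sqrt(1 + (-2 - 4266*I*sqrt(158)/7)) = sqrt(-1 - 4266*I*sqrt(158)/7)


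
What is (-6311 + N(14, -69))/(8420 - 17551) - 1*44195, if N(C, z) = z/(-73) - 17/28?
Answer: -824832150987/18663764 ≈ -44194.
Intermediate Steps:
N(C, z) = -17/28 - z/73 (N(C, z) = z*(-1/73) - 17*1/28 = -z/73 - 17/28 = -17/28 - z/73)
(-6311 + N(14, -69))/(8420 - 17551) - 1*44195 = (-6311 + (-17/28 - 1/73*(-69)))/(8420 - 17551) - 1*44195 = (-6311 + (-17/28 + 69/73))/(-9131) - 44195 = (-6311 + 691/2044)*(-1/9131) - 44195 = -12898993/2044*(-1/9131) - 44195 = 12898993/18663764 - 44195 = -824832150987/18663764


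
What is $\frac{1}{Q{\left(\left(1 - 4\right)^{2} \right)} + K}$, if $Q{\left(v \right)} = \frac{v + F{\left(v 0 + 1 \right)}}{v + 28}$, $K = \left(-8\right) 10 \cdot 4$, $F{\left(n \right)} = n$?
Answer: $- \frac{37}{11830} \approx -0.0031276$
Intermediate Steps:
$K = -320$ ($K = \left(-80\right) 4 = -320$)
$Q{\left(v \right)} = \frac{1 + v}{28 + v}$ ($Q{\left(v \right)} = \frac{v + \left(v 0 + 1\right)}{v + 28} = \frac{v + \left(0 + 1\right)}{28 + v} = \frac{v + 1}{28 + v} = \frac{1 + v}{28 + v}$)
$\frac{1}{Q{\left(\left(1 - 4\right)^{2} \right)} + K} = \frac{1}{\frac{1 + \left(1 - 4\right)^{2}}{28 + \left(1 - 4\right)^{2}} - 320} = \frac{1}{\frac{1 + \left(-3\right)^{2}}{28 + \left(-3\right)^{2}} - 320} = \frac{1}{\frac{1 + 9}{28 + 9} - 320} = \frac{1}{\frac{1}{37} \cdot 10 - 320} = \frac{1}{\frac{10}{37} - 320} = \frac{1}{- \frac{11830}{37}} = - \frac{37}{11830}$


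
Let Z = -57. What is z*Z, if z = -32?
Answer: 1824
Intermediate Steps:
z*Z = -32*(-57) = 1824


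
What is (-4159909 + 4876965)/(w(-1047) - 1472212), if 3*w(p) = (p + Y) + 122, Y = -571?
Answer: -537792/1104533 ≈ -0.48690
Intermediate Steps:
w(p) = -449/3 + p/3 (w(p) = ((p - 571) + 122)/3 = ((-571 + p) + 122)/3 = (-449 + p)/3 = -449/3 + p/3)
(-4159909 + 4876965)/(w(-1047) - 1472212) = (-4159909 + 4876965)/((-449/3 + (⅓)*(-1047)) - 1472212) = 717056/((-449/3 - 349) - 1472212) = 717056/(-1496/3 - 1472212) = 717056/(-4418132/3) = 717056*(-3/4418132) = -537792/1104533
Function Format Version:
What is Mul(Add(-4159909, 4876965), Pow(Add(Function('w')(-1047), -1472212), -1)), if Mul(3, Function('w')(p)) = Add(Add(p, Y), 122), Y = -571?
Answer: Rational(-537792, 1104533) ≈ -0.48690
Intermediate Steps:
Function('w')(p) = Add(Rational(-449, 3), Mul(Rational(1, 3), p)) (Function('w')(p) = Mul(Rational(1, 3), Add(Add(p, -571), 122)) = Mul(Rational(1, 3), Add(Add(-571, p), 122)) = Mul(Rational(1, 3), Add(-449, p)) = Add(Rational(-449, 3), Mul(Rational(1, 3), p)))
Mul(Add(-4159909, 4876965), Pow(Add(Function('w')(-1047), -1472212), -1)) = Mul(Add(-4159909, 4876965), Pow(Add(Add(Rational(-449, 3), Mul(Rational(1, 3), -1047)), -1472212), -1)) = Mul(717056, Pow(Add(Add(Rational(-449, 3), -349), -1472212), -1)) = Mul(717056, Pow(Add(Rational(-1496, 3), -1472212), -1)) = Mul(717056, Pow(Rational(-4418132, 3), -1)) = Mul(717056, Rational(-3, 4418132)) = Rational(-537792, 1104533)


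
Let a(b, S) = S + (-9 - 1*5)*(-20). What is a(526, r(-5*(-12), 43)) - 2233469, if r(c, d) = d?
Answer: -2233146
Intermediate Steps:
a(b, S) = 280 + S (a(b, S) = S + (-9 - 5)*(-20) = S - 14*(-20) = S + 280 = 280 + S)
a(526, r(-5*(-12), 43)) - 2233469 = (280 + 43) - 2233469 = 323 - 2233469 = -2233146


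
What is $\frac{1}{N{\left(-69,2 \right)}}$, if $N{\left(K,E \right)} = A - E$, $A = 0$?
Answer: $- \frac{1}{2} \approx -0.5$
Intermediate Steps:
$N{\left(K,E \right)} = - E$ ($N{\left(K,E \right)} = 0 - E = - E$)
$\frac{1}{N{\left(-69,2 \right)}} = \frac{1}{\left(-1\right) 2} = \frac{1}{-2} = - \frac{1}{2}$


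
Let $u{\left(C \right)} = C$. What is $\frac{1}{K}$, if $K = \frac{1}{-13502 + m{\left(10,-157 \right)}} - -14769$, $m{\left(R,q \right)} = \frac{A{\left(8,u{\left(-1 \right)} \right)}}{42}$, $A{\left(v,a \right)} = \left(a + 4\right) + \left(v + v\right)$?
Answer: $\frac{567065}{8374982943} \approx 6.7709 \cdot 10^{-5}$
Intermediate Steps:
$A{\left(v,a \right)} = 4 + a + 2 v$ ($A{\left(v,a \right)} = \left(4 + a\right) + 2 v = 4 + a + 2 v$)
$m{\left(R,q \right)} = \frac{19}{42}$ ($m{\left(R,q \right)} = \frac{4 - 1 + 2 \cdot 8}{42} = \left(4 - 1 + 16\right) \frac{1}{42} = 19 \cdot \frac{1}{42} = \frac{19}{42}$)
$K = \frac{8374982943}{567065}$ ($K = \frac{1}{-13502 + \frac{19}{42}} - -14769 = \frac{1}{- \frac{567065}{42}} + 14769 = - \frac{42}{567065} + 14769 = \frac{8374982943}{567065} \approx 14769.0$)
$\frac{1}{K} = \frac{1}{\frac{8374982943}{567065}} = \frac{567065}{8374982943}$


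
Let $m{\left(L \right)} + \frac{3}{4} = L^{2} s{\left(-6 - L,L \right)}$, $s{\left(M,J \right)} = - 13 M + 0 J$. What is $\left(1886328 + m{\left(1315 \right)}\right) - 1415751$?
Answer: $\frac{118785806005}{4} \approx 2.9696 \cdot 10^{10}$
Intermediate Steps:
$s{\left(M,J \right)} = - 13 M$ ($s{\left(M,J \right)} = - 13 M + 0 = - 13 M$)
$m{\left(L \right)} = - \frac{3}{4} + L^{2} \left(78 + 13 L\right)$ ($m{\left(L \right)} = - \frac{3}{4} + L^{2} \left(- 13 \left(-6 - L\right)\right) = - \frac{3}{4} + L^{2} \left(78 + 13 L\right)$)
$\left(1886328 + m{\left(1315 \right)}\right) - 1415751 = \left(1886328 - \left(\frac{3}{4} - 13 \cdot 1315^{2} \left(6 + 1315\right)\right)\right) - 1415751 = \left(1886328 - \left(\frac{3}{4} - 29695980925\right)\right) - 1415751 = \left(1886328 + \left(- \frac{3}{4} + 29695980925\right)\right) - 1415751 = \left(1886328 + \frac{118783923697}{4}\right) - 1415751 = \frac{118791469009}{4} - 1415751 = \frac{118785806005}{4}$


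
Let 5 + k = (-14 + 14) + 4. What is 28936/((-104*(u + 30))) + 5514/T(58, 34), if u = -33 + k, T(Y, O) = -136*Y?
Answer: 3530521/51272 ≈ 68.859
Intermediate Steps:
k = -1 (k = -5 + ((-14 + 14) + 4) = -5 + (0 + 4) = -5 + 4 = -1)
u = -34 (u = -33 - 1 = -34)
28936/((-104*(u + 30))) + 5514/T(58, 34) = 28936/((-104*(-34 + 30))) + 5514/((-136*58)) = 28936/((-104*(-4))) + 5514/(-7888) = 28936/416 + 5514*(-1/7888) = 28936*(1/416) - 2757/3944 = 3617/52 - 2757/3944 = 3530521/51272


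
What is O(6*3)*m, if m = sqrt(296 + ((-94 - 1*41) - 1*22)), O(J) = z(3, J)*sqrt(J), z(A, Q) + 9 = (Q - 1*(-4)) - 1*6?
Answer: 21*sqrt(278) ≈ 350.14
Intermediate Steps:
z(A, Q) = -11 + Q (z(A, Q) = -9 + ((Q - 1*(-4)) - 1*6) = -9 + ((Q + 4) - 6) = -9 + ((4 + Q) - 6) = -9 + (-2 + Q) = -11 + Q)
O(J) = sqrt(J)*(-11 + J) (O(J) = (-11 + J)*sqrt(J) = sqrt(J)*(-11 + J))
m = sqrt(139) (m = sqrt(296 + ((-94 - 41) - 22)) = sqrt(296 + (-135 - 22)) = sqrt(296 - 157) = sqrt(139) ≈ 11.790)
O(6*3)*m = (sqrt(6*3)*(-11 + 6*3))*sqrt(139) = (sqrt(18)*(-11 + 18))*sqrt(139) = ((3*sqrt(2))*7)*sqrt(139) = (21*sqrt(2))*sqrt(139) = 21*sqrt(278)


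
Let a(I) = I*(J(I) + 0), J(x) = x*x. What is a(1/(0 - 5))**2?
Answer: 1/15625 ≈ 6.4000e-5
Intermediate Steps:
J(x) = x**2
a(I) = I**3 (a(I) = I*(I**2 + 0) = I*I**2 = I**3)
a(1/(0 - 5))**2 = ((1/(0 - 5))**3)**2 = ((1/(-5))**3)**2 = ((-1/5)**3)**2 = (-1/125)**2 = 1/15625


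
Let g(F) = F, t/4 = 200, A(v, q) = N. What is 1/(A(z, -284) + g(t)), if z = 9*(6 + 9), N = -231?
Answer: 1/569 ≈ 0.0017575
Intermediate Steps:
z = 135 (z = 9*15 = 135)
A(v, q) = -231
t = 800 (t = 4*200 = 800)
1/(A(z, -284) + g(t)) = 1/(-231 + 800) = 1/569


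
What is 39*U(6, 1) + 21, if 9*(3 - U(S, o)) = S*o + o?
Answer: 323/3 ≈ 107.67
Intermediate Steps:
U(S, o) = 3 - o/9 - S*o/9 (U(S, o) = 3 - (S*o + o)/9 = 3 - (o + S*o)/9 = 3 + (-o/9 - S*o/9) = 3 - o/9 - S*o/9)
39*U(6, 1) + 21 = 39*(3 - ⅑*1 - ⅑*6*1) + 21 = 39*(3 - ⅑ - ⅔) + 21 = 39*(20/9) + 21 = 260/3 + 21 = 323/3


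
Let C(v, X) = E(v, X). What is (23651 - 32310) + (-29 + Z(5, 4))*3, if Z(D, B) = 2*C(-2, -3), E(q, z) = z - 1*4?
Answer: -8788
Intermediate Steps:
E(q, z) = -4 + z (E(q, z) = z - 4 = -4 + z)
C(v, X) = -4 + X
Z(D, B) = -14 (Z(D, B) = 2*(-4 - 3) = 2*(-7) = -14)
(23651 - 32310) + (-29 + Z(5, 4))*3 = (23651 - 32310) + (-29 - 14)*3 = -8659 - 43*3 = -8659 - 129 = -8788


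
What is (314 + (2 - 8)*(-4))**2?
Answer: 114244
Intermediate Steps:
(314 + (2 - 8)*(-4))**2 = (314 - 6*(-4))**2 = (314 + 24)**2 = 338**2 = 114244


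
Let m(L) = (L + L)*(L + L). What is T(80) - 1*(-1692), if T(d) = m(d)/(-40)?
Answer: 1052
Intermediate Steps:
m(L) = 4*L² (m(L) = (2*L)*(2*L) = 4*L²)
T(d) = -d²/10 (T(d) = (4*d²)/(-40) = (4*d²)*(-1/40) = -d²/10)
T(80) - 1*(-1692) = -⅒*80² - 1*(-1692) = -⅒*6400 + 1692 = -640 + 1692 = 1052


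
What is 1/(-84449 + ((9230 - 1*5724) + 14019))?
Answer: -1/66924 ≈ -1.4942e-5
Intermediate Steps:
1/(-84449 + ((9230 - 1*5724) + 14019)) = 1/(-84449 + ((9230 - 5724) + 14019)) = 1/(-84449 + (3506 + 14019)) = 1/(-84449 + 17525) = 1/(-66924) = -1/66924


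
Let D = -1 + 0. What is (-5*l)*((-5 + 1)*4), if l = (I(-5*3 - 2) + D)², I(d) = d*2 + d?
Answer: 216320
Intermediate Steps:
I(d) = 3*d (I(d) = 2*d + d = 3*d)
D = -1
l = 2704 (l = (3*(-5*3 - 2) - 1)² = (3*(-15 - 2) - 1)² = (3*(-17) - 1)² = (-51 - 1)² = (-52)² = 2704)
(-5*l)*((-5 + 1)*4) = (-5*2704)*((-5 + 1)*4) = -(-54080)*4 = -13520*(-16) = 216320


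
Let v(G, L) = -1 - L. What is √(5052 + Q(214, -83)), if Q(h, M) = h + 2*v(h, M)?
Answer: √5430 ≈ 73.688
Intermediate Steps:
Q(h, M) = -2 + h - 2*M (Q(h, M) = h + 2*(-1 - M) = h + (-2 - 2*M) = -2 + h - 2*M)
√(5052 + Q(214, -83)) = √(5052 + (-2 + 214 - 2*(-83))) = √(5052 + (-2 + 214 + 166)) = √(5052 + 378) = √5430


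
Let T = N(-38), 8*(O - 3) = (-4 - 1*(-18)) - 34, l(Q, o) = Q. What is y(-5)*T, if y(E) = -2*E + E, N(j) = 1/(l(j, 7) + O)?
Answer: -2/15 ≈ -0.13333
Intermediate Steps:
O = ½ (O = 3 + ((-4 - 1*(-18)) - 34)/8 = 3 + ((-4 + 18) - 34)/8 = 3 + (14 - 34)/8 = 3 + (⅛)*(-20) = 3 - 5/2 = ½ ≈ 0.50000)
N(j) = 1/(½ + j) (N(j) = 1/(j + ½) = 1/(½ + j))
y(E) = -E
T = -2/75 (T = 2/(1 + 2*(-38)) = 2/(1 - 76) = 2/(-75) = 2*(-1/75) = -2/75 ≈ -0.026667)
y(-5)*T = -1*(-5)*(-2/75) = 5*(-2/75) = -2/15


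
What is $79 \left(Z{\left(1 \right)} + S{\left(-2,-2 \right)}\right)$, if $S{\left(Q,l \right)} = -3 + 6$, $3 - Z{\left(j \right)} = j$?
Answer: $395$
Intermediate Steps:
$Z{\left(j \right)} = 3 - j$
$S{\left(Q,l \right)} = 3$
$79 \left(Z{\left(1 \right)} + S{\left(-2,-2 \right)}\right) = 79 \left(\left(3 - 1\right) + 3\right) = 79 \left(2 + 3\right) = 79 \cdot 5 = 395$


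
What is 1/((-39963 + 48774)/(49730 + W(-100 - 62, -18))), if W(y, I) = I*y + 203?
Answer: 52849/8811 ≈ 5.9981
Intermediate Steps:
W(y, I) = 203 + I*y
1/((-39963 + 48774)/(49730 + W(-100 - 62, -18))) = 1/((-39963 + 48774)/(49730 + (203 - 18*(-100 - 62)))) = 1/(8811/(49730 + (203 - 18*(-162)))) = 1/(8811/(49730 + (203 + 2916))) = 1/(8811/(49730 + 3119)) = 1/(8811/52849) = 52849/8811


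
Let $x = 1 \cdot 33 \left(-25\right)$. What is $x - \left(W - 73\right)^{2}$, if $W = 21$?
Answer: $-3529$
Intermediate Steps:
$x = -825$ ($x = 33 \left(-25\right) = -825$)
$x - \left(W - 73\right)^{2} = -825 - \left(21 - 73\right)^{2} = -825 - \left(-52\right)^{2} = -825 - 2704 = -3529$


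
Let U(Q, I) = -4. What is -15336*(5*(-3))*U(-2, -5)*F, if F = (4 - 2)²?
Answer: -3680640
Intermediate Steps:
F = 4 (F = 2² = 4)
-15336*(5*(-3))*U(-2, -5)*F = -15336*(5*(-3))*(-4)*4 = -15336*(-15*(-4))*4 = -920160*4 = -15336*240 = -3680640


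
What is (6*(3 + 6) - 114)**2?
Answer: 3600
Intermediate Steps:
(6*(3 + 6) - 114)**2 = (6*9 - 114)**2 = (54 - 114)**2 = (-60)**2 = 3600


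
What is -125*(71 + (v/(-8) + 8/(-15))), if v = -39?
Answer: -226025/24 ≈ -9417.7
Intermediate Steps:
-125*(71 + (v/(-8) + 8/(-15))) = -125*(71 + (-39/(-8) + 8/(-15))) = -125*(71 + (-39*(-⅛) + 8*(-1/15))) = -125*(71 + (39/8 - 8/15)) = -125*(71 + 521/120) = -125*9041/120 = -226025/24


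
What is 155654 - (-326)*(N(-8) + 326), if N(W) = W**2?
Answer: 282794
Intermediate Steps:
155654 - (-326)*(N(-8) + 326) = 155654 - (-326)*((-8)**2 + 326) = 155654 - (-326)*(64 + 326) = 155654 - (-326)*390 = 155654 - 1*(-127140) = 155654 + 127140 = 282794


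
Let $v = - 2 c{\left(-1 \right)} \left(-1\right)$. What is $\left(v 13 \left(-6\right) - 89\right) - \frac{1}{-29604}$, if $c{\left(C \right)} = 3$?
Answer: $- \frac{16489427}{29604} \approx -557.0$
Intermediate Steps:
$v = 6$ ($v = \left(-2\right) 3 \left(-1\right) = \left(-6\right) \left(-1\right) = 6$)
$\left(v 13 \left(-6\right) - 89\right) - \frac{1}{-29604} = \left(6 \cdot 13 \left(-6\right) - 89\right) - \frac{1}{-29604} = \left(6 \left(-78\right) - 89\right) - - \frac{1}{29604} = \left(-468 - 89\right) + \frac{1}{29604} = -557 + \frac{1}{29604} = - \frac{16489427}{29604}$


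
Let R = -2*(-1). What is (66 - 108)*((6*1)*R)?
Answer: -504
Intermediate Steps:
R = 2
(66 - 108)*((6*1)*R) = (66 - 108)*((6*1)*2) = -252*2 = -42*12 = -504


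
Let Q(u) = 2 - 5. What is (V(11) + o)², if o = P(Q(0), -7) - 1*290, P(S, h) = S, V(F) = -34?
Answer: 106929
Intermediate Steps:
Q(u) = -3
o = -293 (o = -3 - 1*290 = -3 - 290 = -293)
(V(11) + o)² = (-34 - 293)² = (-327)² = 106929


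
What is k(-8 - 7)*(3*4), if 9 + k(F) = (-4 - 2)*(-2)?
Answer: 36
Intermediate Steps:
k(F) = 3 (k(F) = -9 + (-4 - 2)*(-2) = -9 - 6*(-2) = -9 + 12 = 3)
k(-8 - 7)*(3*4) = 3*(3*4) = 3*12 = 36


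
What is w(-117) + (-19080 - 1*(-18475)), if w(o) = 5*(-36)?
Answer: -785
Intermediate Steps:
w(o) = -180
w(-117) + (-19080 - 1*(-18475)) = -180 + (-19080 - 1*(-18475)) = -180 + (-19080 + 18475) = -180 - 605 = -785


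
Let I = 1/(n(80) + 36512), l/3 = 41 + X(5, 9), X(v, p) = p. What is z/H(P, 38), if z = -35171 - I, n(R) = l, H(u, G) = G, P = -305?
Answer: -1289439203/1393156 ≈ -925.55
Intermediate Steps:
l = 150 (l = 3*(41 + 9) = 3*50 = 150)
n(R) = 150
I = 1/36662 (I = 1/(150 + 36512) = 1/36662 ≈ 2.7276e-5)
z = -1289439203/36662 (z = -35171 - 1*1/36662 = -35171 - 1/36662 = -1289439203/36662 ≈ -35171.)
z/H(P, 38) = -1289439203/36662/38 = -1289439203/36662*1/38 = -1289439203/1393156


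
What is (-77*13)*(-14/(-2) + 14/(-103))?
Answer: -707707/103 ≈ -6870.9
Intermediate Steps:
(-77*13)*(-14/(-2) + 14/(-103)) = -1001*(-14*(-1/2) + 14*(-1/103)) = -1001*(7 - 14/103) = -1001*707/103 = -707707/103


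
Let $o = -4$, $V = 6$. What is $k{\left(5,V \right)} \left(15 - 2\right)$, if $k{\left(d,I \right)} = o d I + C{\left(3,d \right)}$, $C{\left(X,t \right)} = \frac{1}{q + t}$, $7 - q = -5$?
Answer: $- \frac{26507}{17} \approx -1559.2$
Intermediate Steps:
$q = 12$ ($q = 7 - -5 = 7 + 5 = 12$)
$C{\left(X,t \right)} = \frac{1}{12 + t}$
$k{\left(d,I \right)} = \frac{1}{12 + d} - 4 I d$ ($k{\left(d,I \right)} = - 4 d I + \frac{1}{12 + d} = - 4 I d + \frac{1}{12 + d} = \frac{1}{12 + d} - 4 I d$)
$k{\left(5,V \right)} \left(15 - 2\right) = \frac{1 - 24 \cdot 5 \left(12 + 5\right)}{12 + 5} \left(15 - 2\right) = \frac{1 - 24 \cdot 5 \cdot 17}{17} \cdot 13 = \frac{1 - 2040}{17} \cdot 13 = \frac{1}{17} \left(-2039\right) 13 = \left(- \frac{2039}{17}\right) 13 = - \frac{26507}{17}$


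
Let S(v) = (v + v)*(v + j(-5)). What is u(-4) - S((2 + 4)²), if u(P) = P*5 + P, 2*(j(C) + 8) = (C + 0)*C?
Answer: -2940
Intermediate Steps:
j(C) = -8 + C²/2 (j(C) = -8 + ((C + 0)*C)/2 = -8 + (C*C)/2 = -8 + C²/2)
u(P) = 6*P (u(P) = 5*P + P = 6*P)
S(v) = 2*v*(9/2 + v) (S(v) = (v + v)*(v + (-8 + (½)*(-5)²)) = (2*v)*(v + (-8 + (½)*25)) = (2*v)*(v + (-8 + 25/2)) = (2*v)*(v + 9/2) = (2*v)*(9/2 + v) = 2*v*(9/2 + v))
u(-4) - S((2 + 4)²) = 6*(-4) - (2 + 4)²*(9 + 2*(2 + 4)²) = -24 - 6²*(9 + 2*6²) = -24 - 36*(9 + 2*36) = -24 - 36*(9 + 72) = -24 - 36*81 = -24 - 1*2916 = -24 - 2916 = -2940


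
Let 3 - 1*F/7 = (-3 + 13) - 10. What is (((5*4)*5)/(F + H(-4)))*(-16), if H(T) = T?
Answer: -1600/17 ≈ -94.118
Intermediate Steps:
F = 21 (F = 21 - 7*((-3 + 13) - 10) = 21 - 7*(10 - 10) = 21 - 7*0 = 21 + 0 = 21)
(((5*4)*5)/(F + H(-4)))*(-16) = (((5*4)*5)/(21 - 4))*(-16) = ((20*5)/17)*(-16) = ((1/17)*100)*(-16) = (100/17)*(-16) = -1600/17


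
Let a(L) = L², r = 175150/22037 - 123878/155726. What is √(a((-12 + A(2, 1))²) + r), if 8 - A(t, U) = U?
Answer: √1861182992016115119842/1715866931 ≈ 25.143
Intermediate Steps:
A(t, U) = 8 - U
r = 12272754707/1715866931 (r = 175150*(1/22037) - 123878*1/155726 = 175150/22037 - 61939/77863 = 12272754707/1715866931 ≈ 7.1525)
√(a((-12 + A(2, 1))²) + r) = √(((-12 + (8 - 1*1))²)² + 12272754707/1715866931) = √(((-12 + (8 - 1))²)² + 12272754707/1715866931) = √(((-12 + 7)²)² + 12272754707/1715866931) = √(((-5)²)² + 12272754707/1715866931) = √(25² + 12272754707/1715866931) = √(625 + 12272754707/1715866931) = √(1084689586582/1715866931) = √1861182992016115119842/1715866931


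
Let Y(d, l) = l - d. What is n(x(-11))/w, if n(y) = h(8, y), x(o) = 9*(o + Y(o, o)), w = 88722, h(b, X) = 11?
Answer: 11/88722 ≈ 0.00012398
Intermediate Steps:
x(o) = 9*o (x(o) = 9*(o + (o - o)) = 9*(o + 0) = 9*o)
n(y) = 11
n(x(-11))/w = 11/88722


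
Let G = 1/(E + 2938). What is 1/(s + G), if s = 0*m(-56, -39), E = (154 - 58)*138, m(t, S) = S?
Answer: 16186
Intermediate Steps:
E = 13248 (E = 96*138 = 13248)
s = 0 (s = 0*(-39) = 0)
G = 1/16186 (G = 1/(13248 + 2938) = 1/16186 ≈ 6.1782e-5)
1/(s + G) = 1/(0 + 1/16186) = 1/(1/16186) = 16186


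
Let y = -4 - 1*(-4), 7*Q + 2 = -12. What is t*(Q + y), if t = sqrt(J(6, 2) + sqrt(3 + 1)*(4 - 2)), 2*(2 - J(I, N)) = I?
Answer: -2*sqrt(3) ≈ -3.4641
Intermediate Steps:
Q = -2 (Q = -2/7 + (1/7)*(-12) = -2/7 - 12/7 = -2)
J(I, N) = 2 - I/2
y = 0 (y = -4 + 4 = 0)
t = sqrt(3) (t = sqrt((2 - 1/2*6) + sqrt(3 + 1)*(4 - 2)) = sqrt((2 - 3) + sqrt(4)*2) = sqrt(-1 + 2*2) = sqrt(-1 + 4) = sqrt(3) ≈ 1.7320)
t*(Q + y) = sqrt(3)*(-2 + 0) = sqrt(3)*(-2) = -2*sqrt(3)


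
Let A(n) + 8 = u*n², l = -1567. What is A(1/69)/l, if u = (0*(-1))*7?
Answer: 8/1567 ≈ 0.0051053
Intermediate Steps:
u = 0 (u = 0*7 = 0)
A(n) = -8 (A(n) = -8 + 0*n² = -8 + 0 = -8)
A(1/69)/l = -8/(-1567) = -8*(-1/1567) = 8/1567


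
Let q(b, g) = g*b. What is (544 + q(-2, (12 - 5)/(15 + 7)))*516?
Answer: 3084132/11 ≈ 2.8038e+5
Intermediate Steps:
q(b, g) = b*g
(544 + q(-2, (12 - 5)/(15 + 7)))*516 = (544 - 2*(12 - 5)/(15 + 7))*516 = (544 - 14/22)*516 = (544 - 2*7/22)*516 = (544 - 7/11)*516 = (5977/11)*516 = 3084132/11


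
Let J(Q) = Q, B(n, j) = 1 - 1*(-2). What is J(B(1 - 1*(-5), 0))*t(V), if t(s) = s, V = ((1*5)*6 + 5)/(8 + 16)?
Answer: 35/8 ≈ 4.3750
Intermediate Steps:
B(n, j) = 3 (B(n, j) = 1 + 2 = 3)
V = 35/24 (V = (5*6 + 5)/24 = (30 + 5)*(1/24) = 35*(1/24) = 35/24 ≈ 1.4583)
J(B(1 - 1*(-5), 0))*t(V) = 3*(35/24) = 35/8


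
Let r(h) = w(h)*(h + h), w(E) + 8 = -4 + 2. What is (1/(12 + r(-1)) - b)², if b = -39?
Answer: 1560001/1024 ≈ 1523.4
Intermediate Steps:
w(E) = -10 (w(E) = -8 + (-4 + 2) = -8 - 2 = -10)
r(h) = -20*h (r(h) = -10*(h + h) = -20*h)
(1/(12 + r(-1)) - b)² = (1/(12 - 20*(-1)) - 1*(-39))² = (1/(12 + 20) + 39)² = (1/32 + 39)² = (1249/32)² = 1560001/1024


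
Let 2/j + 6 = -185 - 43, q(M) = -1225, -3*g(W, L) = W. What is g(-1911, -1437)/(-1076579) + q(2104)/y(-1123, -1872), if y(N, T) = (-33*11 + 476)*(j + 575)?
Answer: -3247819081/167022707102 ≈ -0.019445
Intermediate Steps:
g(W, L) = -W/3
j = -1/117 (j = 2/(-6 + (-185 - 43)) = 2/(-6 - 228) = 2/(-234) = 2*(-1/234) = -1/117 ≈ -0.0085470)
y(N, T) = 7601962/117 (y(N, T) = (-33*11 + 476)*(-1/117 + 575) = (-363 + 476)*(67274/117) = 113*(67274/117) = 7601962/117)
g(-1911, -1437)/(-1076579) + q(2104)/y(-1123, -1872) = -⅓*(-1911)/(-1076579) - 1225/7601962/117 = 637*(-1/1076579) - 1225*117/7601962 = -13/21971 - 143325/7601962 = -3247819081/167022707102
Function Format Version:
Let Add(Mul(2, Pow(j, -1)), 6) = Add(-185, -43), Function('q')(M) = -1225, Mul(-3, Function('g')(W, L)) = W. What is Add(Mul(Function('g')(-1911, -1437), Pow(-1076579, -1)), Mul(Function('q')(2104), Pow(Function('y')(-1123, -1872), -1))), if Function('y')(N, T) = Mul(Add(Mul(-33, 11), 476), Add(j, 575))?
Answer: Rational(-3247819081, 167022707102) ≈ -0.019445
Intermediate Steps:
Function('g')(W, L) = Mul(Rational(-1, 3), W)
j = Rational(-1, 117) (j = Mul(2, Pow(Add(-6, Add(-185, -43)), -1)) = Mul(2, Pow(Add(-6, -228), -1)) = Mul(2, Pow(-234, -1)) = Mul(2, Rational(-1, 234)) = Rational(-1, 117) ≈ -0.0085470)
Function('y')(N, T) = Rational(7601962, 117) (Function('y')(N, T) = Mul(Add(Mul(-33, 11), 476), Add(Rational(-1, 117), 575)) = Mul(Add(-363, 476), Rational(67274, 117)) = Mul(113, Rational(67274, 117)) = Rational(7601962, 117))
Add(Mul(Function('g')(-1911, -1437), Pow(-1076579, -1)), Mul(Function('q')(2104), Pow(Function('y')(-1123, -1872), -1))) = Add(Mul(Mul(Rational(-1, 3), -1911), Pow(-1076579, -1)), Mul(-1225, Pow(Rational(7601962, 117), -1))) = Add(Mul(637, Rational(-1, 1076579)), Mul(-1225, Rational(117, 7601962))) = Add(Rational(-13, 21971), Rational(-143325, 7601962)) = Rational(-3247819081, 167022707102)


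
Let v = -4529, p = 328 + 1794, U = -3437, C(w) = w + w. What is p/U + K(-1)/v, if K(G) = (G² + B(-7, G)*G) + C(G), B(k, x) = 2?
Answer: -195923/317677 ≈ -0.61674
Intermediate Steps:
C(w) = 2*w
p = 2122
K(G) = G² + 4*G (K(G) = (G² + 2*G) + 2*G = G² + 4*G)
p/U + K(-1)/v = 2122/(-3437) - (4 - 1)/(-4529) = 2122*(-1/3437) - 1*3*(-1/4529) = -2122/3437 - 3*(-1/4529) = -2122/3437 + 3/4529 = -195923/317677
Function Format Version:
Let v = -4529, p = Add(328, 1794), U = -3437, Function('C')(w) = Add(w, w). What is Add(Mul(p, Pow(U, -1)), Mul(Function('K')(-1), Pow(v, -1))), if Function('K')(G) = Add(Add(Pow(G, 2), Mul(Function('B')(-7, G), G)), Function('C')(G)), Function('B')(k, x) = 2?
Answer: Rational(-195923, 317677) ≈ -0.61674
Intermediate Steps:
Function('C')(w) = Mul(2, w)
p = 2122
Function('K')(G) = Add(Pow(G, 2), Mul(4, G)) (Function('K')(G) = Add(Add(Pow(G, 2), Mul(2, G)), Mul(2, G)) = Add(Pow(G, 2), Mul(4, G)))
Add(Mul(p, Pow(U, -1)), Mul(Function('K')(-1), Pow(v, -1))) = Add(Mul(2122, Pow(-3437, -1)), Mul(Mul(-1, Add(4, -1)), Pow(-4529, -1))) = Add(Mul(2122, Rational(-1, 3437)), Mul(Mul(-1, 3), Rational(-1, 4529))) = Add(Rational(-2122, 3437), Mul(-3, Rational(-1, 4529))) = Add(Rational(-2122, 3437), Rational(3, 4529)) = Rational(-195923, 317677)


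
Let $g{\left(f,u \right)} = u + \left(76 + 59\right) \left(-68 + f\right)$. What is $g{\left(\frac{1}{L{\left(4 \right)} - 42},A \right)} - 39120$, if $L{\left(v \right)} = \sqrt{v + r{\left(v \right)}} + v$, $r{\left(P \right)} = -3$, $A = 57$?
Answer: $- \frac{1785126}{37} \approx -48247.0$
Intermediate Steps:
$L{\left(v \right)} = v + \sqrt{-3 + v}$ ($L{\left(v \right)} = \sqrt{v - 3} + v = \sqrt{-3 + v} + v = v + \sqrt{-3 + v}$)
$g{\left(f,u \right)} = -9180 + u + 135 f$ ($g{\left(f,u \right)} = u + 135 \left(-68 + f\right) = u + \left(-9180 + 135 f\right) = -9180 + u + 135 f$)
$g{\left(\frac{1}{L{\left(4 \right)} - 42},A \right)} - 39120 = \left(-9180 + 57 + \frac{135}{\left(4 + \sqrt{-3 + 4}\right) - 42}\right) - 39120 = \left(-9180 + 57 + \frac{135}{\left(4 + \sqrt{1}\right) - 42}\right) - 39120 = \left(-9180 + 57 + \frac{135}{\left(4 + 1\right) - 42}\right) - 39120 = \left(-9180 + 57 + \frac{135}{5 - 42}\right) - 39120 = \left(-9180 + 57 + \frac{135}{-37}\right) - 39120 = \left(-9180 + 57 + 135 \left(- \frac{1}{37}\right)\right) - 39120 = \left(-9180 + 57 - \frac{135}{37}\right) - 39120 = - \frac{337686}{37} - 39120 = - \frac{1785126}{37}$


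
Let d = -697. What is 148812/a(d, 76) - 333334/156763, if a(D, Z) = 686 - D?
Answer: 7622404878/72267743 ≈ 105.47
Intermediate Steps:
148812/a(d, 76) - 333334/156763 = 148812/(686 - 1*(-697)) - 333334/156763 = 148812/(686 + 697) - 333334*1/156763 = 148812/1383 - 333334/156763 = 148812*(1/1383) - 333334/156763 = 49604/461 - 333334/156763 = 7622404878/72267743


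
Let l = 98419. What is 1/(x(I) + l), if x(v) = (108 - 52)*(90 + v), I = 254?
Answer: 1/117683 ≈ 8.4974e-6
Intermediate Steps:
x(v) = 5040 + 56*v (x(v) = 56*(90 + v) = 5040 + 56*v)
1/(x(I) + l) = 1/((5040 + 56*254) + 98419) = 1/((5040 + 14224) + 98419) = 1/(19264 + 98419) = 1/117683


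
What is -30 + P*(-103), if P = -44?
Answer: 4502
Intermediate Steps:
-30 + P*(-103) = -30 - 44*(-103) = -30 + 4532 = 4502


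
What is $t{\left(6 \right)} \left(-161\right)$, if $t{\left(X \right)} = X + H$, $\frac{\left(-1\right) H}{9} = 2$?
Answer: $1932$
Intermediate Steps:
$H = -18$ ($H = \left(-9\right) 2 = -18$)
$t{\left(X \right)} = -18 + X$ ($t{\left(X \right)} = X - 18 = -18 + X$)
$t{\left(6 \right)} \left(-161\right) = \left(-18 + 6\right) \left(-161\right) = \left(-12\right) \left(-161\right) = 1932$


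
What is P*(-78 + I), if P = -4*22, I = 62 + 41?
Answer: -2200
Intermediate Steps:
I = 103
P = -88
P*(-78 + I) = -88*(-78 + 103) = -88*25 = -2200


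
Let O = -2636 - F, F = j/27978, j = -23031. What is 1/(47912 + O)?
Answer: 9326/422251653 ≈ 2.2086e-5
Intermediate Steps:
F = -7677/9326 (F = -23031/27978 = -23031*1/27978 = -7677/9326 ≈ -0.82318)
O = -24575659/9326 (O = -2636 - 1*(-7677/9326) = -2636 + 7677/9326 = -24575659/9326 ≈ -2635.2)
1/(47912 + O) = 1/(47912 - 24575659/9326) = 1/(422251653/9326) = 9326/422251653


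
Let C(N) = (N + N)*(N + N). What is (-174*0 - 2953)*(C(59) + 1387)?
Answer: -45213383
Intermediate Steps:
C(N) = 4*N² (C(N) = (2*N)*(2*N) = 4*N²)
(-174*0 - 2953)*(C(59) + 1387) = (-174*0 - 2953)*(4*59² + 1387) = (0 - 2953)*(4*3481 + 1387) = -2953*(13924 + 1387) = -2953*15311 = -45213383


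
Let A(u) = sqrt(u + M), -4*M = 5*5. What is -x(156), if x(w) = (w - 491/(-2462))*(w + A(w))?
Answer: -29995914/1231 - 384563*sqrt(599)/4924 ≈ -26279.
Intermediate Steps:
M = -25/4 (M = -5*5/4 = -1/4*25 = -25/4 ≈ -6.2500)
A(u) = sqrt(-25/4 + u) (A(u) = sqrt(u - 25/4) = sqrt(-25/4 + u))
x(w) = (491/2462 + w)*(w + sqrt(-25 + 4*w)/2) (x(w) = (w - 491/(-2462))*(w + sqrt(-25 + 4*w)/2) = (w - 491*(-1/2462))*(w + sqrt(-25 + 4*w)/2) = (w + 491/2462)*(w + sqrt(-25 + 4*w)/2) = (491/2462 + w)*(w + sqrt(-25 + 4*w)/2))
-x(156) = -(156**2 + (491/2462)*156 + 491*sqrt(-25 + 4*156)/4924 + (1/2)*156*sqrt(-25 + 4*156)) = -(24336 + 38298/1231 + 491*sqrt(-25 + 624)/4924 + (1/2)*156*sqrt(-25 + 624)) = -(24336 + 38298/1231 + 491*sqrt(599)/4924 + (1/2)*156*sqrt(599)) = -(24336 + 38298/1231 + 491*sqrt(599)/4924 + 78*sqrt(599)) = -(29995914/1231 + 384563*sqrt(599)/4924) = -29995914/1231 - 384563*sqrt(599)/4924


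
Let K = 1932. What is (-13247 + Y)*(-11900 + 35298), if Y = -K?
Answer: -355158242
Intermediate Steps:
Y = -1932 (Y = -1*1932 = -1932)
(-13247 + Y)*(-11900 + 35298) = (-13247 - 1932)*(-11900 + 35298) = -15179*23398 = -355158242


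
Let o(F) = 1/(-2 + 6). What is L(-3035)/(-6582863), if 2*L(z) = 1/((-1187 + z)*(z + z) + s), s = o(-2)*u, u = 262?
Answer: -1/337406032049093 ≈ -2.9638e-15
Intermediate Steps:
o(F) = ¼ (o(F) = 1/4 = ¼)
s = 131/2 (s = (¼)*262 = 131/2 ≈ 65.500)
L(z) = 1/(2*(131/2 + 2*z*(-1187 + z))) (L(z) = 1/(2*((-1187 + z)*(z + z) + 131/2)) = 1/(2*((-1187 + z)*(2*z) + 131/2)) = 1/(2*(2*z*(-1187 + z) + 131/2)) = 1/(2*(131/2 + 2*z*(-1187 + z))))
L(-3035)/(-6582863) = 1/((131 - 4748*(-3035) + 4*(-3035)²)*(-6582863)) = -1/6582863/(131 + 14410180 + 4*9211225) = -1/6582863/(131 + 14410180 + 36844900) = -1/6582863/51255211 = (1/51255211)*(-1/6582863) = -1/337406032049093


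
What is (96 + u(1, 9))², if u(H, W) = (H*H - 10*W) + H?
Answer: 64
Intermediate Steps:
u(H, W) = H + H² - 10*W (u(H, W) = (H² - 10*W) + H = H + H² - 10*W)
(96 + u(1, 9))² = (96 + (1 + 1² - 10*9))² = (96 + (1 + 1 - 90))² = (96 - 88)² = 8² = 64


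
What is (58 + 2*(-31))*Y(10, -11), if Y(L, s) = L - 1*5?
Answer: -20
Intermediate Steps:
Y(L, s) = -5 + L (Y(L, s) = L - 5 = -5 + L)
(58 + 2*(-31))*Y(10, -11) = (58 + 2*(-31))*(-5 + 10) = (58 - 62)*5 = -4*5 = -20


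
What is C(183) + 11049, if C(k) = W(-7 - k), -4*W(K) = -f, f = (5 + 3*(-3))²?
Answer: 11053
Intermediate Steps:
f = 16 (f = (5 - 9)² = (-4)² = 16)
W(K) = 4 (W(K) = -(-1)*16/4 = -¼*(-16) = 4)
C(k) = 4
C(183) + 11049 = 4 + 11049 = 11053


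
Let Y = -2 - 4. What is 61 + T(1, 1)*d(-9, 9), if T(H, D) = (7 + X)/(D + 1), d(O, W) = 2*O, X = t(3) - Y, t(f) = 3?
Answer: -83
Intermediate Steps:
Y = -6
X = 9 (X = 3 - 1*(-6) = 3 + 6 = 9)
T(H, D) = 16/(1 + D) (T(H, D) = (7 + 9)/(D + 1) = 16/(1 + D))
61 + T(1, 1)*d(-9, 9) = 61 + (16/(1 + 1))*(2*(-9)) = 61 + (16/2)*(-18) = 61 + (16*(½))*(-18) = 61 + 8*(-18) = 61 - 144 = -83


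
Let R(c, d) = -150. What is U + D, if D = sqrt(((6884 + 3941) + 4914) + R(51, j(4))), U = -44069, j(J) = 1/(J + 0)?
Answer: -44069 + sqrt(15589) ≈ -43944.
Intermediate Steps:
j(J) = 1/J
D = sqrt(15589) (D = sqrt(((6884 + 3941) + 4914) - 150) = sqrt((10825 + 4914) - 150) = sqrt(15739 - 150) = sqrt(15589) ≈ 124.86)
U + D = -44069 + sqrt(15589)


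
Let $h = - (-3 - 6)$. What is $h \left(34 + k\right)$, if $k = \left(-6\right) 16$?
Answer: $-558$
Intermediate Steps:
$h = 9$ ($h = \left(-1\right) \left(-9\right) = 9$)
$k = -96$
$h \left(34 + k\right) = 9 \left(34 - 96\right) = 9 \left(-62\right) = -558$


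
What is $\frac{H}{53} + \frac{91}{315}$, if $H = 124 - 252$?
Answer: $- \frac{5071}{2385} \approx -2.1262$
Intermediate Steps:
$H = -128$ ($H = 124 - 252 = -128$)
$\frac{H}{53} + \frac{91}{315} = - \frac{128}{53} + \frac{91}{315} = \left(-128\right) \frac{1}{53} + 91 \cdot \frac{1}{315} = - \frac{128}{53} + \frac{13}{45} = - \frac{5071}{2385}$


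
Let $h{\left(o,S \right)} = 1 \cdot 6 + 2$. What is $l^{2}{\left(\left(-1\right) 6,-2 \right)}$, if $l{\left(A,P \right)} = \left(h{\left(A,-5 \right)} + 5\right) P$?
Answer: $676$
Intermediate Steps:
$h{\left(o,S \right)} = 8$ ($h{\left(o,S \right)} = 6 + 2 = 8$)
$l{\left(A,P \right)} = 13 P$ ($l{\left(A,P \right)} = \left(8 + 5\right) P = 13 P$)
$l^{2}{\left(\left(-1\right) 6,-2 \right)} = \left(13 \left(-2\right)\right)^{2} = \left(-26\right)^{2} = 676$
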